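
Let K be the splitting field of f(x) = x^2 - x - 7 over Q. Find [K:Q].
[K:Q] = 2

The discriminant of x^2 + (-1)*x + (-7) is b^2 - 4c = 1 - (-28) = 29. Since 29 is not a perfect square in Q, the polynomial is irreducible over Q. Its two roots generate a degree-2 extension, so [K:Q] = 2.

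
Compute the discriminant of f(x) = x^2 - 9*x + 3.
Δ = 69

For a quadratic a x^2 + b x + c the discriminant is Δ = b^2 - 4ac = (-9)^2 - 4*(1)*(3) = 81 - (12) = 69.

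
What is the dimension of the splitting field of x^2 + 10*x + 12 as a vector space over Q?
[K:Q] = 2

The discriminant of x^2 + (10)*x + (12) is b^2 - 4c = 100 - (48) = 52. Since 52 is not a perfect square in Q, the polynomial is irreducible over Q. Its two roots generate a degree-2 extension, so [K:Q] = 2.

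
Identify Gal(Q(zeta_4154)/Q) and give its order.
|Gal(Q(zeta_4154)/Q)| = phi(4154) = 1980; group ≅ (Z/4154Z)^* ≅ Z/30Z × Z/66Z

The n-th cyclotomic polynomial Φ_4154(x) is the minimal polynomial of zeta_4154 over Q and has degree phi(4154) = 1980. So Q(zeta_4154) is a degree-1980 Galois extension with Galois group (Z/4154Z)^*. By CRT, (Z/4154Z)^* ≅ (Z/2Z)^* × (Z/31Z)^* × (Z/67Z)^*. Each prime-power unit group is (Z/2Z)^* ≅ trivial group (order 1); (Z/31Z)^* ≅ Z/30Z; (Z/67Z)^* ≅ Z/66Z. Hence Gal(Q(zeta_4154)/Q) ≅ Z/30Z × Z/66Z.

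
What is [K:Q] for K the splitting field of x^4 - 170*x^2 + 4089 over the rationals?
[K:Q] = 4

f factors as (x^2 - 141)(x^2 - 29); the splitting field is K = Q(sqrt(141), sqrt(29)). Since 141, 29, and 4089 are all non-squares in Q, the three subfields Q(sqrt(141)), Q(sqrt(29)), Q(sqrt(4089)) are distinct degree-2 extensions, so [K:Q] = 4 (Klein four Galois group).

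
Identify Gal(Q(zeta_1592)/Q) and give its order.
|Gal(Q(zeta_1592)/Q)| = phi(1592) = 792; group ≅ (Z/1592Z)^* ≅ Z/2Z × Z/2Z × Z/198Z

The n-th cyclotomic polynomial Φ_1592(x) is the minimal polynomial of zeta_1592 over Q and has degree phi(1592) = 792. So Q(zeta_1592) is a degree-792 Galois extension with Galois group (Z/1592Z)^*. By CRT, (Z/1592Z)^* ≅ (Z/8Z)^* × (Z/199Z)^*. Each prime-power unit group is (Z/8Z)^* ≅ Z/2Z × Z/2Z; (Z/199Z)^* ≅ Z/198Z. Hence Gal(Q(zeta_1592)/Q) ≅ Z/2Z × Z/2Z × Z/198Z.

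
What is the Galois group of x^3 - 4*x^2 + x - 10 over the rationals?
Gal(K/Q) = S_3 (symmetric group of order 6)

Compute the discriminant of x^3 + (-4)*x^2 + (1)*x + (-10): Δ = -4528. Since Δ is not a rational square, the Galois group is not contained in A_3; it must be the full S_3 (irreducibility of the cubic rules out anything smaller).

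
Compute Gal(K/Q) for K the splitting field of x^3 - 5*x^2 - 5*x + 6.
Gal(K/Q) = S_3 (symmetric group of order 6)

Compute the discriminant of x^3 + (-5)*x^2 + (-5)*x + (6): Δ = 5853. Since Δ is not a rational square, the Galois group is not contained in A_3; it must be the full S_3 (irreducibility of the cubic rules out anything smaller).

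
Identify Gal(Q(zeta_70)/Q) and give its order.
|Gal(Q(zeta_70)/Q)| = phi(70) = 24; group ≅ (Z/70Z)^* ≅ Z/4Z × Z/6Z

The n-th cyclotomic polynomial Φ_70(x) is the minimal polynomial of zeta_70 over Q and has degree phi(70) = 24. So Q(zeta_70) is a degree-24 Galois extension with Galois group (Z/70Z)^*. By CRT, (Z/70Z)^* ≅ (Z/2Z)^* × (Z/5Z)^* × (Z/7Z)^*. Each prime-power unit group is (Z/2Z)^* ≅ trivial group (order 1); (Z/5Z)^* ≅ Z/4Z; (Z/7Z)^* ≅ Z/6Z. Hence Gal(Q(zeta_70)/Q) ≅ Z/4Z × Z/6Z.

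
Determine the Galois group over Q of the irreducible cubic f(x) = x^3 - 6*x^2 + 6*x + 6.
Gal(K/Q) = S_3 (symmetric group of order 6)

Compute the discriminant of x^3 + (-6)*x^2 + (6)*x + (6): Δ = 756. Since Δ is not a rational square, the Galois group is not contained in A_3; it must be the full S_3 (irreducibility of the cubic rules out anything smaller).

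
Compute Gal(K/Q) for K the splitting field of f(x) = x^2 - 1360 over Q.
Gal(K/Q) = Z/2Z (cyclic of order 2)

x^2 - 1360 is irreducible over Q since 1360 is not a rational square. The splitting field Q(sqrt(1360)) has degree 2 over Q, and its unique nontrivial automorphism is sqrt(1360) ↦ -sqrt(1360). Hence Gal(Q(sqrt(1360))/Q) = Z/2Z.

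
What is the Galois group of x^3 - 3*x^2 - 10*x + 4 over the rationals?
Gal(K/Q) = S_3 (symmetric group of order 6)

Compute the discriminant of x^3 + (-3)*x^2 + (-10)*x + (4): Δ = 7060. Since Δ is not a rational square, the Galois group is not contained in A_3; it must be the full S_3 (irreducibility of the cubic rules out anything smaller).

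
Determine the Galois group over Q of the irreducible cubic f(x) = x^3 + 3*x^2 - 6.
Gal(K/Q) = S_3 (symmetric group of order 6)

Compute the discriminant of x^3 + (3)*x^2 + (0)*x + (-6): Δ = -324. Since Δ is not a rational square, the Galois group is not contained in A_3; it must be the full S_3 (irreducibility of the cubic rules out anything smaller).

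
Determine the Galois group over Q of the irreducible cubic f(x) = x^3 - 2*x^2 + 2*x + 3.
Gal(K/Q) = S_3 (symmetric group of order 6)

Compute the discriminant of x^3 + (-2)*x^2 + (2)*x + (3): Δ = -379. Since Δ is not a rational square, the Galois group is not contained in A_3; it must be the full S_3 (irreducibility of the cubic rules out anything smaller).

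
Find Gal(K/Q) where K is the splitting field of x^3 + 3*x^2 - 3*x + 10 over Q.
Gal(K/Q) = S_3 (symmetric group of order 6)

Compute the discriminant of x^3 + (3)*x^2 + (-3)*x + (10): Δ = -5211. Since Δ is not a rational square, the Galois group is not contained in A_3; it must be the full S_3 (irreducibility of the cubic rules out anything smaller).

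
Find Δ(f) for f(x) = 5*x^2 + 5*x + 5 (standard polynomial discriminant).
Δ = -75

For a quadratic a x^2 + b x + c the discriminant is Δ = b^2 - 4ac = (5)^2 - 4*(5)*(5) = 25 - (100) = -75.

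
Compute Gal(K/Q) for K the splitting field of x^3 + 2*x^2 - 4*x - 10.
Gal(K/Q) = S_3 (symmetric group of order 6)

Compute the discriminant of x^3 + (2)*x^2 + (-4)*x + (-10): Δ = -620. Since Δ is not a rational square, the Galois group is not contained in A_3; it must be the full S_3 (irreducibility of the cubic rules out anything smaller).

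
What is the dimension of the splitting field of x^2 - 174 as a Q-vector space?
[K:Q] = 2

The polynomial x^2 - 174 is irreducible over Q since 174 is not a perfect square. Its splitting field is Q(sqrt(174)), which has degree 2 over Q.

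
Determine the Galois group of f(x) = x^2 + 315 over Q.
Gal(K/Q) = Z/2Z (cyclic of order 2)

x^2 + 315 is irreducible over Q since -315 is not a rational square. The splitting field Q(sqrt(-315)) has degree 2 over Q, and its unique nontrivial automorphism is sqrt(-315) ↦ -sqrt(-315). Hence Gal(Q(sqrt(-315))/Q) = Z/2Z.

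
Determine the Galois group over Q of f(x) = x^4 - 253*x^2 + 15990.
Gal(K/Q) = V_4 (Klein four-group, Z/2Z × Z/2Z)

f factors as (x^2 - 130)(x^2 - 123), so the splitting field is K = Q(sqrt(130), sqrt(123)). The elements 130, 123, 15990 are all non-squares in Q, so sqrt(130) and sqrt(123) generate independent quadratic extensions. Thus [K:Q] = 4 and Gal(K/Q) is generated by the two order-2 automorphisms sqrt(130) ↦ -sqrt(130) and sqrt(123) ↦ -sqrt(123), giving V_4.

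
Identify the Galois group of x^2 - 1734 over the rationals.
Gal(K/Q) = Z/2Z (cyclic of order 2)

x^2 - 1734 is irreducible over Q since 1734 is not a rational square. The splitting field Q(sqrt(1734)) has degree 2 over Q, and its unique nontrivial automorphism is sqrt(1734) ↦ -sqrt(1734). Hence Gal(Q(sqrt(1734))/Q) = Z/2Z.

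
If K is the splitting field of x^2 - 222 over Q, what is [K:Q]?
[K:Q] = 2

The polynomial x^2 - 222 is irreducible over Q since 222 is not a perfect square. Its splitting field is Q(sqrt(222)), which has degree 2 over Q.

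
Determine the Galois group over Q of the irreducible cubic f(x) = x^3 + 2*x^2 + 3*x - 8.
Gal(K/Q) = S_3 (symmetric group of order 6)

Compute the discriminant of x^3 + (2)*x^2 + (3)*x + (-8): Δ = -2408. Since Δ is not a rational square, the Galois group is not contained in A_3; it must be the full S_3 (irreducibility of the cubic rules out anything smaller).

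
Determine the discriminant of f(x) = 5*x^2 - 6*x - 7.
Δ = 176

For a quadratic a x^2 + b x + c the discriminant is Δ = b^2 - 4ac = (-6)^2 - 4*(5)*(-7) = 36 - (-140) = 176.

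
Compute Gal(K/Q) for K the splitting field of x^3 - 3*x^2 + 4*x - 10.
Gal(K/Q) = S_3 (symmetric group of order 6)

Compute the discriminant of x^3 + (-3)*x^2 + (4)*x + (-10): Δ = -1732. Since Δ is not a rational square, the Galois group is not contained in A_3; it must be the full S_3 (irreducibility of the cubic rules out anything smaller).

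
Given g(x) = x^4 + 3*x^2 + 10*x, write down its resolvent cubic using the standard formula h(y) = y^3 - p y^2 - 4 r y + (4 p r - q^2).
h(y) = y^3 - 3*y^2 - 100

Identify coefficients: p = 3, q = 10, r = 0.
Plug into h(y) = y^3 - p y^2 - 4 r y + (4 p r - q^2):
  h(y) = y^3 - (3) y^2 - 4*(0) y + (4*(3)*(0) - (10)^2)
       = y^3 + (-3) y^2 + (0) y + (-100).
Simplifying: h(y) = y^3 - 3*y^2 - 100.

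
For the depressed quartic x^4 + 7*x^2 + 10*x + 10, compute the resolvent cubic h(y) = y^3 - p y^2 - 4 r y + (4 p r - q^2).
h(y) = y^3 - 7*y^2 - 40*y + 180

Identify coefficients: p = 7, q = 10, r = 10.
Plug into h(y) = y^3 - p y^2 - 4 r y + (4 p r - q^2):
  h(y) = y^3 - (7) y^2 - 4*(10) y + (4*(7)*(10) - (10)^2)
       = y^3 + (-7) y^2 + (-40) y + (180).
Simplifying: h(y) = y^3 - 7*y^2 - 40*y + 180.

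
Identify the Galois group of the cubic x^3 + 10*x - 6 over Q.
Gal(K/Q) = S_3 (symmetric group of order 6)

Compute the discriminant of x^3 + (0)*x^2 + (10)*x + (-6): Δ = -4972. Since Δ is not a rational square, the Galois group is not contained in A_3; it must be the full S_3 (irreducibility of the cubic rules out anything smaller).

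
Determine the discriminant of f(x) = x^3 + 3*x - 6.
Δ = -1080

For a depressed cubic x^3 + p x + q the discriminant is Δ = -4 p^3 - 27 q^2 = -4*(3)^3 - 27*(-6)^2 = -108 - 972 = -1080.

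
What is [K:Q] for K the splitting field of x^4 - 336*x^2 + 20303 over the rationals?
[K:Q] = 4

f factors as (x^2 - 79)(x^2 - 257); the splitting field is K = Q(sqrt(79), sqrt(257)). Since 79, 257, and 20303 are all non-squares in Q, the three subfields Q(sqrt(79)), Q(sqrt(257)), Q(sqrt(20303)) are distinct degree-2 extensions, so [K:Q] = 4 (Klein four Galois group).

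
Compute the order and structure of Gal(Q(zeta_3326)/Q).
|Gal(Q(zeta_3326)/Q)| = phi(3326) = 1662; group ≅ (Z/3326Z)^* ≅ Z/1662Z

The n-th cyclotomic polynomial Φ_3326(x) is the minimal polynomial of zeta_3326 over Q and has degree phi(3326) = 1662. So Q(zeta_3326) is a degree-1662 Galois extension with Galois group (Z/3326Z)^*. By CRT, (Z/3326Z)^* ≅ (Z/2Z)^* × (Z/1663Z)^*. Each prime-power unit group is (Z/2Z)^* ≅ trivial group (order 1); (Z/1663Z)^* ≅ Z/1662Z. Hence Gal(Q(zeta_3326)/Q) ≅ Z/1662Z.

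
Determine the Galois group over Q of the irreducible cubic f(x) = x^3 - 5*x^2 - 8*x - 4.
Gal(K/Q) = S_3 (symmetric group of order 6)

Compute the discriminant of x^3 + (-5)*x^2 + (-8)*x + (-4): Δ = -1664. Since Δ is not a rational square, the Galois group is not contained in A_3; it must be the full S_3 (irreducibility of the cubic rules out anything smaller).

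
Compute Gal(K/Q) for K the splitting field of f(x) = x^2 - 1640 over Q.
Gal(K/Q) = Z/2Z (cyclic of order 2)

x^2 - 1640 is irreducible over Q since 1640 is not a rational square. The splitting field Q(sqrt(1640)) has degree 2 over Q, and its unique nontrivial automorphism is sqrt(1640) ↦ -sqrt(1640). Hence Gal(Q(sqrt(1640))/Q) = Z/2Z.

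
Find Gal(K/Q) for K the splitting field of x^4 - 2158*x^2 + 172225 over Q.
Gal(K/Q) = Z/2Z (cyclic of order 2)

f factors as (x^2 - 2075)(x^2 - 83), so the splitting field is K = Q(sqrt(2075), sqrt(83)). The squarefree part of 2075 is 83 and the squarefree part of 83 is also 83, so sqrt(2075) and sqrt(83) are both rational multiples of sqrt(83). Hence Q(sqrt(2075)) = Q(sqrt(83)) = Q(sqrt(83)), and the splitting field collapses to a single degree-2 extension with Galois group Z/2Z.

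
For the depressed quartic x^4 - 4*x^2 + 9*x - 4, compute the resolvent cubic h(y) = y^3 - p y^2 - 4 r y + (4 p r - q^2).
h(y) = y^3 + 4*y^2 + 16*y - 17

Identify coefficients: p = -4, q = 9, r = -4.
Plug into h(y) = y^3 - p y^2 - 4 r y + (4 p r - q^2):
  h(y) = y^3 - (-4) y^2 - 4*(-4) y + (4*(-4)*(-4) - (9)^2)
       = y^3 + (4) y^2 + (16) y + (-17).
Simplifying: h(y) = y^3 + 4*y^2 + 16*y - 17.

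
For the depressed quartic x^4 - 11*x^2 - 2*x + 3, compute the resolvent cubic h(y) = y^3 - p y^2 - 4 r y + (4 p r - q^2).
h(y) = y^3 + 11*y^2 - 12*y - 136

Identify coefficients: p = -11, q = -2, r = 3.
Plug into h(y) = y^3 - p y^2 - 4 r y + (4 p r - q^2):
  h(y) = y^3 - (-11) y^2 - 4*(3) y + (4*(-11)*(3) - (-2)^2)
       = y^3 + (11) y^2 + (-12) y + (-136).
Simplifying: h(y) = y^3 + 11*y^2 - 12*y - 136.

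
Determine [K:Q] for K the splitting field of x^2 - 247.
[K:Q] = 2

The polynomial x^2 - 247 is irreducible over Q since 247 is not a perfect square. Its splitting field is Q(sqrt(247)), which has degree 2 over Q.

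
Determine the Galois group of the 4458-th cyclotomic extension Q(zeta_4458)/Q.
|Gal(Q(zeta_4458)/Q)| = phi(4458) = 1484; group ≅ (Z/4458Z)^* ≅ Z/2Z × Z/742Z

The n-th cyclotomic polynomial Φ_4458(x) is the minimal polynomial of zeta_4458 over Q and has degree phi(4458) = 1484. So Q(zeta_4458) is a degree-1484 Galois extension with Galois group (Z/4458Z)^*. By CRT, (Z/4458Z)^* ≅ (Z/2Z)^* × (Z/3Z)^* × (Z/743Z)^*. Each prime-power unit group is (Z/2Z)^* ≅ trivial group (order 1); (Z/3Z)^* ≅ Z/2Z; (Z/743Z)^* ≅ Z/742Z. Hence Gal(Q(zeta_4458)/Q) ≅ Z/2Z × Z/742Z.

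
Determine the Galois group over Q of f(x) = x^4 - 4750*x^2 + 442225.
Gal(K/Q) = Z/2Z (cyclic of order 2)

f factors as (x^2 - 95)(x^2 - 4655), so the splitting field is K = Q(sqrt(95), sqrt(4655)). The squarefree part of 95 is 95 and the squarefree part of 4655 is also 95, so sqrt(95) and sqrt(4655) are both rational multiples of sqrt(95). Hence Q(sqrt(95)) = Q(sqrt(4655)) = Q(sqrt(95)), and the splitting field collapses to a single degree-2 extension with Galois group Z/2Z.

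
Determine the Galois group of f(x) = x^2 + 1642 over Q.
Gal(K/Q) = Z/2Z (cyclic of order 2)

x^2 + 1642 is irreducible over Q since -1642 is not a rational square. The splitting field Q(sqrt(-1642)) has degree 2 over Q, and its unique nontrivial automorphism is sqrt(-1642) ↦ -sqrt(-1642). Hence Gal(Q(sqrt(-1642))/Q) = Z/2Z.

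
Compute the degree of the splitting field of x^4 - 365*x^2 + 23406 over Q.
[K:Q] = 4

f factors as (x^2 - 83)(x^2 - 282); the splitting field is K = Q(sqrt(83), sqrt(282)). Since 83, 282, and 23406 are all non-squares in Q, the three subfields Q(sqrt(83)), Q(sqrt(282)), Q(sqrt(23406)) are distinct degree-2 extensions, so [K:Q] = 4 (Klein four Galois group).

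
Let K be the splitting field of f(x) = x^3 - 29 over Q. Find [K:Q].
[K:Q] = 6

x^3 - 29 has one real root r = 29^(1/3) and two complex roots r*zeta_3, r*zeta_3^2 where zeta_3 = e^(2*pi*i/3). The splitting field is Q(r, zeta_3). [Q(r):Q] = 3 and [Q(zeta_3):Q] = 2 with gcd = 1, so [Q(r, zeta_3):Q] = 3 * 2 = 6.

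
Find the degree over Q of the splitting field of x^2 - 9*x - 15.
[K:Q] = 2

The discriminant of x^2 + (-9)*x + (-15) is b^2 - 4c = 81 - (-60) = 141. Since 141 is not a perfect square in Q, the polynomial is irreducible over Q. Its two roots generate a degree-2 extension, so [K:Q] = 2.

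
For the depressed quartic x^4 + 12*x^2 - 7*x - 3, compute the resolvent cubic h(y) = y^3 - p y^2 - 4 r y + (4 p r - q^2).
h(y) = y^3 - 12*y^2 + 12*y - 193

Identify coefficients: p = 12, q = -7, r = -3.
Plug into h(y) = y^3 - p y^2 - 4 r y + (4 p r - q^2):
  h(y) = y^3 - (12) y^2 - 4*(-3) y + (4*(12)*(-3) - (-7)^2)
       = y^3 + (-12) y^2 + (12) y + (-193).
Simplifying: h(y) = y^3 - 12*y^2 + 12*y - 193.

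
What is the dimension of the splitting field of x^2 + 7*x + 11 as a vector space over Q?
[K:Q] = 2

The discriminant of x^2 + (7)*x + (11) is b^2 - 4c = 49 - (44) = 5. Since 5 is not a perfect square in Q, the polynomial is irreducible over Q. Its two roots generate a degree-2 extension, so [K:Q] = 2.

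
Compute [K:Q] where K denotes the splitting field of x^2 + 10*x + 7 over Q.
[K:Q] = 2

The discriminant of x^2 + (10)*x + (7) is b^2 - 4c = 100 - (28) = 72. Since 72 is not a perfect square in Q, the polynomial is irreducible over Q. Its two roots generate a degree-2 extension, so [K:Q] = 2.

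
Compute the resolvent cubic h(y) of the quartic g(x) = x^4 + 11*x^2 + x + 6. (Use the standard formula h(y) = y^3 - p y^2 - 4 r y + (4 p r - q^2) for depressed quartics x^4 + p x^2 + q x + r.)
h(y) = y^3 - 11*y^2 - 24*y + 263

Identify coefficients: p = 11, q = 1, r = 6.
Plug into h(y) = y^3 - p y^2 - 4 r y + (4 p r - q^2):
  h(y) = y^3 - (11) y^2 - 4*(6) y + (4*(11)*(6) - (1)^2)
       = y^3 + (-11) y^2 + (-24) y + (263).
Simplifying: h(y) = y^3 - 11*y^2 - 24*y + 263.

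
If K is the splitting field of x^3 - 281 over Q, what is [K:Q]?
[K:Q] = 6

x^3 - 281 has one real root r = 281^(1/3) and two complex roots r*zeta_3, r*zeta_3^2 where zeta_3 = e^(2*pi*i/3). The splitting field is Q(r, zeta_3). [Q(r):Q] = 3 and [Q(zeta_3):Q] = 2 with gcd = 1, so [Q(r, zeta_3):Q] = 3 * 2 = 6.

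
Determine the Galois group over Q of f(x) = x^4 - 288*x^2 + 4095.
Gal(K/Q) = V_4 (Klein four-group, Z/2Z × Z/2Z)

f factors as (x^2 - 273)(x^2 - 15), so the splitting field is K = Q(sqrt(273), sqrt(15)). The elements 273, 15, 4095 are all non-squares in Q, so sqrt(273) and sqrt(15) generate independent quadratic extensions. Thus [K:Q] = 4 and Gal(K/Q) is generated by the two order-2 automorphisms sqrt(273) ↦ -sqrt(273) and sqrt(15) ↦ -sqrt(15), giving V_4.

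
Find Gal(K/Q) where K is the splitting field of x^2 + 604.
Gal(K/Q) = Z/2Z (cyclic of order 2)

x^2 + 604 is irreducible over Q since -604 is not a rational square. The splitting field Q(sqrt(-604)) has degree 2 over Q, and its unique nontrivial automorphism is sqrt(-604) ↦ -sqrt(-604). Hence Gal(Q(sqrt(-604))/Q) = Z/2Z.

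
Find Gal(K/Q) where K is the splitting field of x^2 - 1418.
Gal(K/Q) = Z/2Z (cyclic of order 2)

x^2 - 1418 is irreducible over Q since 1418 is not a rational square. The splitting field Q(sqrt(1418)) has degree 2 over Q, and its unique nontrivial automorphism is sqrt(1418) ↦ -sqrt(1418). Hence Gal(Q(sqrt(1418))/Q) = Z/2Z.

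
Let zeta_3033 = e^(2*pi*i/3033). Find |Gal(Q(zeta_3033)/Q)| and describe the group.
|Gal(Q(zeta_3033)/Q)| = phi(3033) = 2016; group ≅ (Z/3033Z)^* ≅ Z/6Z × Z/336Z

The n-th cyclotomic polynomial Φ_3033(x) is the minimal polynomial of zeta_3033 over Q and has degree phi(3033) = 2016. So Q(zeta_3033) is a degree-2016 Galois extension with Galois group (Z/3033Z)^*. By CRT, (Z/3033Z)^* ≅ (Z/9Z)^* × (Z/337Z)^*. Each prime-power unit group is (Z/9Z)^* ≅ Z/6Z; (Z/337Z)^* ≅ Z/336Z. Hence Gal(Q(zeta_3033)/Q) ≅ Z/6Z × Z/336Z.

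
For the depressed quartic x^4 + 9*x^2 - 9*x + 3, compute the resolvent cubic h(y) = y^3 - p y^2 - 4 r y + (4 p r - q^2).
h(y) = y^3 - 9*y^2 - 12*y + 27

Identify coefficients: p = 9, q = -9, r = 3.
Plug into h(y) = y^3 - p y^2 - 4 r y + (4 p r - q^2):
  h(y) = y^3 - (9) y^2 - 4*(3) y + (4*(9)*(3) - (-9)^2)
       = y^3 + (-9) y^2 + (-12) y + (27).
Simplifying: h(y) = y^3 - 9*y^2 - 12*y + 27.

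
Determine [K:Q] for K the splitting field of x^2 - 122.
[K:Q] = 2

The polynomial x^2 - 122 is irreducible over Q since 122 is not a perfect square. Its splitting field is Q(sqrt(122)), which has degree 2 over Q.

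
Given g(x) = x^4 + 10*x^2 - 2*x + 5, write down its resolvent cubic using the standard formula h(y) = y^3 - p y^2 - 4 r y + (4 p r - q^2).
h(y) = y^3 - 10*y^2 - 20*y + 196

Identify coefficients: p = 10, q = -2, r = 5.
Plug into h(y) = y^3 - p y^2 - 4 r y + (4 p r - q^2):
  h(y) = y^3 - (10) y^2 - 4*(5) y + (4*(10)*(5) - (-2)^2)
       = y^3 + (-10) y^2 + (-20) y + (196).
Simplifying: h(y) = y^3 - 10*y^2 - 20*y + 196.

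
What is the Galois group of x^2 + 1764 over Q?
Gal(K/Q) = Z/2Z (cyclic of order 2)

x^2 + 1764 is irreducible over Q since -1764 is not a rational square. The splitting field Q(sqrt(-1764)) has degree 2 over Q, and its unique nontrivial automorphism is sqrt(-1764) ↦ -sqrt(-1764). Hence Gal(Q(sqrt(-1764))/Q) = Z/2Z.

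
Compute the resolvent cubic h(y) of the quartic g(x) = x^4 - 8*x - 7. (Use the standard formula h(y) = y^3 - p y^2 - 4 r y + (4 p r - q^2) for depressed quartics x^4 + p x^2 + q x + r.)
h(y) = y^3 + 28*y - 64

Identify coefficients: p = 0, q = -8, r = -7.
Plug into h(y) = y^3 - p y^2 - 4 r y + (4 p r - q^2):
  h(y) = y^3 - (0) y^2 - 4*(-7) y + (4*(0)*(-7) - (-8)^2)
       = y^3 + (0) y^2 + (28) y + (-64).
Simplifying: h(y) = y^3 + 28*y - 64.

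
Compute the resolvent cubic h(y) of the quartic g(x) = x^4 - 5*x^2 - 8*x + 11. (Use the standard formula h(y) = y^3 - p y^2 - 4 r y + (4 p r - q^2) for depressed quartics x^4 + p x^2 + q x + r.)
h(y) = y^3 + 5*y^2 - 44*y - 284

Identify coefficients: p = -5, q = -8, r = 11.
Plug into h(y) = y^3 - p y^2 - 4 r y + (4 p r - q^2):
  h(y) = y^3 - (-5) y^2 - 4*(11) y + (4*(-5)*(11) - (-8)^2)
       = y^3 + (5) y^2 + (-44) y + (-284).
Simplifying: h(y) = y^3 + 5*y^2 - 44*y - 284.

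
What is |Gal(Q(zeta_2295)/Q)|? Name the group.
|Gal(Q(zeta_2295)/Q)| = phi(2295) = 1152; group ≅ (Z/2295Z)^* ≅ Z/4Z × Z/16Z × Z/18Z

The n-th cyclotomic polynomial Φ_2295(x) is the minimal polynomial of zeta_2295 over Q and has degree phi(2295) = 1152. So Q(zeta_2295) is a degree-1152 Galois extension with Galois group (Z/2295Z)^*. By CRT, (Z/2295Z)^* ≅ (Z/27Z)^* × (Z/5Z)^* × (Z/17Z)^*. Each prime-power unit group is (Z/27Z)^* ≅ Z/18Z; (Z/5Z)^* ≅ Z/4Z; (Z/17Z)^* ≅ Z/16Z. Hence Gal(Q(zeta_2295)/Q) ≅ Z/4Z × Z/16Z × Z/18Z.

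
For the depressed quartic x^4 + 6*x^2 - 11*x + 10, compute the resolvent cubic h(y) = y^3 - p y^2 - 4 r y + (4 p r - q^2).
h(y) = y^3 - 6*y^2 - 40*y + 119

Identify coefficients: p = 6, q = -11, r = 10.
Plug into h(y) = y^3 - p y^2 - 4 r y + (4 p r - q^2):
  h(y) = y^3 - (6) y^2 - 4*(10) y + (4*(6)*(10) - (-11)^2)
       = y^3 + (-6) y^2 + (-40) y + (119).
Simplifying: h(y) = y^3 - 6*y^2 - 40*y + 119.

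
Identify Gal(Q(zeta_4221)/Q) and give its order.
|Gal(Q(zeta_4221)/Q)| = phi(4221) = 2376; group ≅ (Z/4221Z)^* ≅ Z/6Z × Z/6Z × Z/66Z

The n-th cyclotomic polynomial Φ_4221(x) is the minimal polynomial of zeta_4221 over Q and has degree phi(4221) = 2376. So Q(zeta_4221) is a degree-2376 Galois extension with Galois group (Z/4221Z)^*. By CRT, (Z/4221Z)^* ≅ (Z/9Z)^* × (Z/7Z)^* × (Z/67Z)^*. Each prime-power unit group is (Z/9Z)^* ≅ Z/6Z; (Z/7Z)^* ≅ Z/6Z; (Z/67Z)^* ≅ Z/66Z. Hence Gal(Q(zeta_4221)/Q) ≅ Z/6Z × Z/6Z × Z/66Z.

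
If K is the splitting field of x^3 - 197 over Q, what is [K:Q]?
[K:Q] = 6

x^3 - 197 has one real root r = 197^(1/3) and two complex roots r*zeta_3, r*zeta_3^2 where zeta_3 = e^(2*pi*i/3). The splitting field is Q(r, zeta_3). [Q(r):Q] = 3 and [Q(zeta_3):Q] = 2 with gcd = 1, so [Q(r, zeta_3):Q] = 3 * 2 = 6.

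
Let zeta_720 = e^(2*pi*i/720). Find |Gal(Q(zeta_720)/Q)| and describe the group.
|Gal(Q(zeta_720)/Q)| = phi(720) = 192; group ≅ (Z/720Z)^* ≅ Z/2Z × Z/4Z × Z/4Z × Z/6Z

The n-th cyclotomic polynomial Φ_720(x) is the minimal polynomial of zeta_720 over Q and has degree phi(720) = 192. So Q(zeta_720) is a degree-192 Galois extension with Galois group (Z/720Z)^*. By CRT, (Z/720Z)^* ≅ (Z/16Z)^* × (Z/9Z)^* × (Z/5Z)^*. Each prime-power unit group is (Z/16Z)^* ≅ Z/2Z × Z/4Z; (Z/9Z)^* ≅ Z/6Z; (Z/5Z)^* ≅ Z/4Z. Hence Gal(Q(zeta_720)/Q) ≅ Z/2Z × Z/4Z × Z/4Z × Z/6Z.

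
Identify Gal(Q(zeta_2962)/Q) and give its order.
|Gal(Q(zeta_2962)/Q)| = phi(2962) = 1480; group ≅ (Z/2962Z)^* ≅ Z/1480Z

The n-th cyclotomic polynomial Φ_2962(x) is the minimal polynomial of zeta_2962 over Q and has degree phi(2962) = 1480. So Q(zeta_2962) is a degree-1480 Galois extension with Galois group (Z/2962Z)^*. By CRT, (Z/2962Z)^* ≅ (Z/2Z)^* × (Z/1481Z)^*. Each prime-power unit group is (Z/2Z)^* ≅ trivial group (order 1); (Z/1481Z)^* ≅ Z/1480Z. Hence Gal(Q(zeta_2962)/Q) ≅ Z/1480Z.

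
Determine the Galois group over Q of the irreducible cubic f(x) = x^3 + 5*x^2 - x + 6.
Gal(K/Q) = S_3 (symmetric group of order 6)

Compute the discriminant of x^3 + (5)*x^2 + (-1)*x + (6): Δ = -4483. Since Δ is not a rational square, the Galois group is not contained in A_3; it must be the full S_3 (irreducibility of the cubic rules out anything smaller).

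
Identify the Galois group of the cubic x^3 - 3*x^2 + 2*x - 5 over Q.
Gal(K/Q) = S_3 (symmetric group of order 6)

Compute the discriminant of x^3 + (-3)*x^2 + (2)*x + (-5): Δ = -671. Since Δ is not a rational square, the Galois group is not contained in A_3; it must be the full S_3 (irreducibility of the cubic rules out anything smaller).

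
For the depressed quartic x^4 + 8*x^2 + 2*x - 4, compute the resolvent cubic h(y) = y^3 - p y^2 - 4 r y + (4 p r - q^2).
h(y) = y^3 - 8*y^2 + 16*y - 132

Identify coefficients: p = 8, q = 2, r = -4.
Plug into h(y) = y^3 - p y^2 - 4 r y + (4 p r - q^2):
  h(y) = y^3 - (8) y^2 - 4*(-4) y + (4*(8)*(-4) - (2)^2)
       = y^3 + (-8) y^2 + (16) y + (-132).
Simplifying: h(y) = y^3 - 8*y^2 + 16*y - 132.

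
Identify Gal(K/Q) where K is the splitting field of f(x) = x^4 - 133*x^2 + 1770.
Gal(K/Q) = V_4 (Klein four-group, Z/2Z × Z/2Z)

f factors as (x^2 - 15)(x^2 - 118), so the splitting field is K = Q(sqrt(15), sqrt(118)). The elements 15, 118, 1770 are all non-squares in Q, so sqrt(15) and sqrt(118) generate independent quadratic extensions. Thus [K:Q] = 4 and Gal(K/Q) is generated by the two order-2 automorphisms sqrt(15) ↦ -sqrt(15) and sqrt(118) ↦ -sqrt(118), giving V_4.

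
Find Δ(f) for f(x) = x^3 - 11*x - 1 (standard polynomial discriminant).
Δ = 5297

For a depressed cubic x^3 + p x + q the discriminant is Δ = -4 p^3 - 27 q^2 = -4*(-11)^3 - 27*(-1)^2 = 5324 - 27 = 5297.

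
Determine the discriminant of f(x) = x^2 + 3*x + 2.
Δ = 1

For a quadratic a x^2 + b x + c the discriminant is Δ = b^2 - 4ac = (3)^2 - 4*(1)*(2) = 9 - (8) = 1.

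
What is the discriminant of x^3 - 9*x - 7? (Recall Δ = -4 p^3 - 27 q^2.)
Δ = 1593

For a depressed cubic x^3 + p x + q the discriminant is Δ = -4 p^3 - 27 q^2 = -4*(-9)^3 - 27*(-7)^2 = 2916 - 1323 = 1593.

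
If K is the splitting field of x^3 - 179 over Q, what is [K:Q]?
[K:Q] = 6

x^3 - 179 has one real root r = 179^(1/3) and two complex roots r*zeta_3, r*zeta_3^2 where zeta_3 = e^(2*pi*i/3). The splitting field is Q(r, zeta_3). [Q(r):Q] = 3 and [Q(zeta_3):Q] = 2 with gcd = 1, so [Q(r, zeta_3):Q] = 3 * 2 = 6.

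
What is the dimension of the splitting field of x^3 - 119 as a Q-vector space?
[K:Q] = 6

x^3 - 119 has one real root r = 119^(1/3) and two complex roots r*zeta_3, r*zeta_3^2 where zeta_3 = e^(2*pi*i/3). The splitting field is Q(r, zeta_3). [Q(r):Q] = 3 and [Q(zeta_3):Q] = 2 with gcd = 1, so [Q(r, zeta_3):Q] = 3 * 2 = 6.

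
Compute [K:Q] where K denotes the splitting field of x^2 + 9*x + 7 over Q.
[K:Q] = 2

The discriminant of x^2 + (9)*x + (7) is b^2 - 4c = 81 - (28) = 53. Since 53 is not a perfect square in Q, the polynomial is irreducible over Q. Its two roots generate a degree-2 extension, so [K:Q] = 2.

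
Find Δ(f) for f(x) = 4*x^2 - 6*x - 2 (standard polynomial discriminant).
Δ = 68

For a quadratic a x^2 + b x + c the discriminant is Δ = b^2 - 4ac = (-6)^2 - 4*(4)*(-2) = 36 - (-32) = 68.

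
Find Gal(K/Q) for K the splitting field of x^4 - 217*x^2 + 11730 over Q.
Gal(K/Q) = V_4 (Klein four-group, Z/2Z × Z/2Z)

f factors as (x^2 - 102)(x^2 - 115), so the splitting field is K = Q(sqrt(102), sqrt(115)). The elements 102, 115, 11730 are all non-squares in Q, so sqrt(102) and sqrt(115) generate independent quadratic extensions. Thus [K:Q] = 4 and Gal(K/Q) is generated by the two order-2 automorphisms sqrt(102) ↦ -sqrt(102) and sqrt(115) ↦ -sqrt(115), giving V_4.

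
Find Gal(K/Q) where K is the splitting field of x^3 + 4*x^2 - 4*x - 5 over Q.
Gal(K/Q) = S_3 (symmetric group of order 6)

Compute the discriminant of x^3 + (4)*x^2 + (-4)*x + (-5): Δ = 2557. Since Δ is not a rational square, the Galois group is not contained in A_3; it must be the full S_3 (irreducibility of the cubic rules out anything smaller).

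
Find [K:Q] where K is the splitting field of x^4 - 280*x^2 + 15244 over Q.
[K:Q] = 4

f factors as (x^2 - 206)(x^2 - 74); the splitting field is K = Q(sqrt(206), sqrt(74)). Since 206, 74, and 15244 are all non-squares in Q, the three subfields Q(sqrt(206)), Q(sqrt(74)), Q(sqrt(15244)) are distinct degree-2 extensions, so [K:Q] = 4 (Klein four Galois group).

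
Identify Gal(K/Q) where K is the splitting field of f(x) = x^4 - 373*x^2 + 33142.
Gal(K/Q) = V_4 (Klein four-group, Z/2Z × Z/2Z)

f factors as (x^2 - 227)(x^2 - 146), so the splitting field is K = Q(sqrt(227), sqrt(146)). The elements 227, 146, 33142 are all non-squares in Q, so sqrt(227) and sqrt(146) generate independent quadratic extensions. Thus [K:Q] = 4 and Gal(K/Q) is generated by the two order-2 automorphisms sqrt(227) ↦ -sqrt(227) and sqrt(146) ↦ -sqrt(146), giving V_4.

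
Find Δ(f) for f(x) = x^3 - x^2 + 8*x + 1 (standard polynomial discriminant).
Δ = -2151

For x^3 + a x^2 + b x + c the discriminant is Δ = 18 a b c - 4 a^3 c + a^2 b^2 - 4 b^3 - 27 c^2.
Plug a = -1, b = 8, c = 1:
  18*(-1)*(8)*(1) - 4*(-1)^3*(1) + (-1)^2*(8)^2 - 4*(8)^3 - 27*(1)^2
  = -144 + (4) + 64 + (-2048) + (-27)
  = -2151.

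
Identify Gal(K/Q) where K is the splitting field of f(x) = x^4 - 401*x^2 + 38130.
Gal(K/Q) = V_4 (Klein four-group, Z/2Z × Z/2Z)

f factors as (x^2 - 155)(x^2 - 246), so the splitting field is K = Q(sqrt(155), sqrt(246)). The elements 155, 246, 38130 are all non-squares in Q, so sqrt(155) and sqrt(246) generate independent quadratic extensions. Thus [K:Q] = 4 and Gal(K/Q) is generated by the two order-2 automorphisms sqrt(155) ↦ -sqrt(155) and sqrt(246) ↦ -sqrt(246), giving V_4.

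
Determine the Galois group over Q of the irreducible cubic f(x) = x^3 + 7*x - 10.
Gal(K/Q) = S_3 (symmetric group of order 6)

Compute the discriminant of x^3 + (0)*x^2 + (7)*x + (-10): Δ = -4072. Since Δ is not a rational square, the Galois group is not contained in A_3; it must be the full S_3 (irreducibility of the cubic rules out anything smaller).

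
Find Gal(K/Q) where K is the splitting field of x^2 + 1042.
Gal(K/Q) = Z/2Z (cyclic of order 2)

x^2 + 1042 is irreducible over Q since -1042 is not a rational square. The splitting field Q(sqrt(-1042)) has degree 2 over Q, and its unique nontrivial automorphism is sqrt(-1042) ↦ -sqrt(-1042). Hence Gal(Q(sqrt(-1042))/Q) = Z/2Z.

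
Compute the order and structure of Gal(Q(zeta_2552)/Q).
|Gal(Q(zeta_2552)/Q)| = phi(2552) = 1120; group ≅ (Z/2552Z)^* ≅ Z/2Z × Z/2Z × Z/10Z × Z/28Z

The n-th cyclotomic polynomial Φ_2552(x) is the minimal polynomial of zeta_2552 over Q and has degree phi(2552) = 1120. So Q(zeta_2552) is a degree-1120 Galois extension with Galois group (Z/2552Z)^*. By CRT, (Z/2552Z)^* ≅ (Z/8Z)^* × (Z/11Z)^* × (Z/29Z)^*. Each prime-power unit group is (Z/8Z)^* ≅ Z/2Z × Z/2Z; (Z/11Z)^* ≅ Z/10Z; (Z/29Z)^* ≅ Z/28Z. Hence Gal(Q(zeta_2552)/Q) ≅ Z/2Z × Z/2Z × Z/10Z × Z/28Z.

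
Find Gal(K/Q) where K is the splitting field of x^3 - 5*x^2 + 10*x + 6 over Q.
Gal(K/Q) = S_3 (symmetric group of order 6)

Compute the discriminant of x^3 + (-5)*x^2 + (10)*x + (6): Δ = -4872. Since Δ is not a rational square, the Galois group is not contained in A_3; it must be the full S_3 (irreducibility of the cubic rules out anything smaller).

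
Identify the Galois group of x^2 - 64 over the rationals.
Gal(K/Q) = trivial group (order 1)

x^2 - 64 factors as (x - 8)(x + 8) over Q, so its splitting field is Q itself and the Galois group is trivial.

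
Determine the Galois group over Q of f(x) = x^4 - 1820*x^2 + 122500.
Gal(K/Q) = Z/2Z (cyclic of order 2)

f factors as (x^2 - 1750)(x^2 - 70), so the splitting field is K = Q(sqrt(1750), sqrt(70)). The squarefree part of 1750 is 70 and the squarefree part of 70 is also 70, so sqrt(1750) and sqrt(70) are both rational multiples of sqrt(70). Hence Q(sqrt(1750)) = Q(sqrt(70)) = Q(sqrt(70)), and the splitting field collapses to a single degree-2 extension with Galois group Z/2Z.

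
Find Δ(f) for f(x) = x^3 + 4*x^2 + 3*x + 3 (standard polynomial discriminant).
Δ = -327

For x^3 + a x^2 + b x + c the discriminant is Δ = 18 a b c - 4 a^3 c + a^2 b^2 - 4 b^3 - 27 c^2.
Plug a = 4, b = 3, c = 3:
  18*(4)*(3)*(3) - 4*(4)^3*(3) + (4)^2*(3)^2 - 4*(3)^3 - 27*(3)^2
  = 648 + (-768) + 144 + (-108) + (-243)
  = -327.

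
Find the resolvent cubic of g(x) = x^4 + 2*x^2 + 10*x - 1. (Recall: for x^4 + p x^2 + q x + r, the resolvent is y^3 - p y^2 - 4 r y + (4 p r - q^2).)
h(y) = y^3 - 2*y^2 + 4*y - 108

Identify coefficients: p = 2, q = 10, r = -1.
Plug into h(y) = y^3 - p y^2 - 4 r y + (4 p r - q^2):
  h(y) = y^3 - (2) y^2 - 4*(-1) y + (4*(2)*(-1) - (10)^2)
       = y^3 + (-2) y^2 + (4) y + (-108).
Simplifying: h(y) = y^3 - 2*y^2 + 4*y - 108.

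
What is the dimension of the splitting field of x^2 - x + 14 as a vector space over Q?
[K:Q] = 2

The discriminant of x^2 + (-1)*x + (14) is b^2 - 4c = 1 - (56) = -55. Since -55 is not a perfect square in Q, the polynomial is irreducible over Q. Its two roots generate a degree-2 extension, so [K:Q] = 2.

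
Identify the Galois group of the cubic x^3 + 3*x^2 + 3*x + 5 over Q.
Gal(K/Q) = S_3 (symmetric group of order 6)

Compute the discriminant of x^3 + (3)*x^2 + (3)*x + (5): Δ = -432. Since Δ is not a rational square, the Galois group is not contained in A_3; it must be the full S_3 (irreducibility of the cubic rules out anything smaller).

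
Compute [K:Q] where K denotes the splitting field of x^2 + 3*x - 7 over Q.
[K:Q] = 2

The discriminant of x^2 + (3)*x + (-7) is b^2 - 4c = 9 - (-28) = 37. Since 37 is not a perfect square in Q, the polynomial is irreducible over Q. Its two roots generate a degree-2 extension, so [K:Q] = 2.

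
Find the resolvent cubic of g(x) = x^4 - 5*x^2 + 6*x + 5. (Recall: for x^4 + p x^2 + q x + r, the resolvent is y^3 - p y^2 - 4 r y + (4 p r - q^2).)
h(y) = y^3 + 5*y^2 - 20*y - 136

Identify coefficients: p = -5, q = 6, r = 5.
Plug into h(y) = y^3 - p y^2 - 4 r y + (4 p r - q^2):
  h(y) = y^3 - (-5) y^2 - 4*(5) y + (4*(-5)*(5) - (6)^2)
       = y^3 + (5) y^2 + (-20) y + (-136).
Simplifying: h(y) = y^3 + 5*y^2 - 20*y - 136.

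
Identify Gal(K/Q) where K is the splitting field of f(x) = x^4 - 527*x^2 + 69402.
Gal(K/Q) = V_4 (Klein four-group, Z/2Z × Z/2Z)

f factors as (x^2 - 258)(x^2 - 269), so the splitting field is K = Q(sqrt(258), sqrt(269)). The elements 258, 269, 69402 are all non-squares in Q, so sqrt(258) and sqrt(269) generate independent quadratic extensions. Thus [K:Q] = 4 and Gal(K/Q) is generated by the two order-2 automorphisms sqrt(258) ↦ -sqrt(258) and sqrt(269) ↦ -sqrt(269), giving V_4.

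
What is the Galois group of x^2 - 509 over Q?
Gal(K/Q) = Z/2Z (cyclic of order 2)

x^2 - 509 is irreducible over Q since 509 is not a rational square. The splitting field Q(sqrt(509)) has degree 2 over Q, and its unique nontrivial automorphism is sqrt(509) ↦ -sqrt(509). Hence Gal(Q(sqrt(509))/Q) = Z/2Z.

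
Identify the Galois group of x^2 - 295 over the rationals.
Gal(K/Q) = Z/2Z (cyclic of order 2)

x^2 - 295 is irreducible over Q since 295 is not a rational square. The splitting field Q(sqrt(295)) has degree 2 over Q, and its unique nontrivial automorphism is sqrt(295) ↦ -sqrt(295). Hence Gal(Q(sqrt(295))/Q) = Z/2Z.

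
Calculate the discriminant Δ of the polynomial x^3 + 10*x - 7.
Δ = -5323

For a depressed cubic x^3 + p x + q the discriminant is Δ = -4 p^3 - 27 q^2 = -4*(10)^3 - 27*(-7)^2 = -4000 - 1323 = -5323.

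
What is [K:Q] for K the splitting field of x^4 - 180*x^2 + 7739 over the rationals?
[K:Q] = 4

f factors as (x^2 - 109)(x^2 - 71); the splitting field is K = Q(sqrt(109), sqrt(71)). Since 109, 71, and 7739 are all non-squares in Q, the three subfields Q(sqrt(109)), Q(sqrt(71)), Q(sqrt(7739)) are distinct degree-2 extensions, so [K:Q] = 4 (Klein four Galois group).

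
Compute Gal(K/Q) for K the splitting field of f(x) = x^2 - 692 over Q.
Gal(K/Q) = Z/2Z (cyclic of order 2)

x^2 - 692 is irreducible over Q since 692 is not a rational square. The splitting field Q(sqrt(692)) has degree 2 over Q, and its unique nontrivial automorphism is sqrt(692) ↦ -sqrt(692). Hence Gal(Q(sqrt(692))/Q) = Z/2Z.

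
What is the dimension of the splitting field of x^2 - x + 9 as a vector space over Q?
[K:Q] = 2

The discriminant of x^2 + (-1)*x + (9) is b^2 - 4c = 1 - (36) = -35. Since -35 is not a perfect square in Q, the polynomial is irreducible over Q. Its two roots generate a degree-2 extension, so [K:Q] = 2.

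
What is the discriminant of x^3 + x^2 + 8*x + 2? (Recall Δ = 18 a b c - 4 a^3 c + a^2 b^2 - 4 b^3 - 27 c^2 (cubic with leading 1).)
Δ = -1812

For x^3 + a x^2 + b x + c the discriminant is Δ = 18 a b c - 4 a^3 c + a^2 b^2 - 4 b^3 - 27 c^2.
Plug a = 1, b = 8, c = 2:
  18*(1)*(8)*(2) - 4*(1)^3*(2) + (1)^2*(8)^2 - 4*(8)^3 - 27*(2)^2
  = 288 + (-8) + 64 + (-2048) + (-108)
  = -1812.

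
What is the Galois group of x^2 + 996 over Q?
Gal(K/Q) = Z/2Z (cyclic of order 2)

x^2 + 996 is irreducible over Q since -996 is not a rational square. The splitting field Q(sqrt(-996)) has degree 2 over Q, and its unique nontrivial automorphism is sqrt(-996) ↦ -sqrt(-996). Hence Gal(Q(sqrt(-996))/Q) = Z/2Z.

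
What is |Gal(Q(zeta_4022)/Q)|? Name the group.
|Gal(Q(zeta_4022)/Q)| = phi(4022) = 2010; group ≅ (Z/4022Z)^* ≅ Z/2010Z

The n-th cyclotomic polynomial Φ_4022(x) is the minimal polynomial of zeta_4022 over Q and has degree phi(4022) = 2010. So Q(zeta_4022) is a degree-2010 Galois extension with Galois group (Z/4022Z)^*. By CRT, (Z/4022Z)^* ≅ (Z/2Z)^* × (Z/2011Z)^*. Each prime-power unit group is (Z/2Z)^* ≅ trivial group (order 1); (Z/2011Z)^* ≅ Z/2010Z. Hence Gal(Q(zeta_4022)/Q) ≅ Z/2010Z.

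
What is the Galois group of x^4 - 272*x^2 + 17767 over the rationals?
Gal(K/Q) = V_4 (Klein four-group, Z/2Z × Z/2Z)

f factors as (x^2 - 163)(x^2 - 109), so the splitting field is K = Q(sqrt(163), sqrt(109)). The elements 163, 109, 17767 are all non-squares in Q, so sqrt(163) and sqrt(109) generate independent quadratic extensions. Thus [K:Q] = 4 and Gal(K/Q) is generated by the two order-2 automorphisms sqrt(163) ↦ -sqrt(163) and sqrt(109) ↦ -sqrt(109), giving V_4.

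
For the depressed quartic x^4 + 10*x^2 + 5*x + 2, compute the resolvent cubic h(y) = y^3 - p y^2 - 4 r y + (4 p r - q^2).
h(y) = y^3 - 10*y^2 - 8*y + 55

Identify coefficients: p = 10, q = 5, r = 2.
Plug into h(y) = y^3 - p y^2 - 4 r y + (4 p r - q^2):
  h(y) = y^3 - (10) y^2 - 4*(2) y + (4*(10)*(2) - (5)^2)
       = y^3 + (-10) y^2 + (-8) y + (55).
Simplifying: h(y) = y^3 - 10*y^2 - 8*y + 55.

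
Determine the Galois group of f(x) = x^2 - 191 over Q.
Gal(K/Q) = Z/2Z (cyclic of order 2)

x^2 - 191 is irreducible over Q since 191 is not a rational square. The splitting field Q(sqrt(191)) has degree 2 over Q, and its unique nontrivial automorphism is sqrt(191) ↦ -sqrt(191). Hence Gal(Q(sqrt(191))/Q) = Z/2Z.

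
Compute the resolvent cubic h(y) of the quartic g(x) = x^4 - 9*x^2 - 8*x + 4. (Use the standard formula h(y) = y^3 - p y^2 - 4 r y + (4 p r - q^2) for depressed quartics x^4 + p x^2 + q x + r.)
h(y) = y^3 + 9*y^2 - 16*y - 208

Identify coefficients: p = -9, q = -8, r = 4.
Plug into h(y) = y^3 - p y^2 - 4 r y + (4 p r - q^2):
  h(y) = y^3 - (-9) y^2 - 4*(4) y + (4*(-9)*(4) - (-8)^2)
       = y^3 + (9) y^2 + (-16) y + (-208).
Simplifying: h(y) = y^3 + 9*y^2 - 16*y - 208.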